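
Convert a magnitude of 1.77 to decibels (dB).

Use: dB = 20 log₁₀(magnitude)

dB = 20 log₁₀(1.77) = 5.0 dB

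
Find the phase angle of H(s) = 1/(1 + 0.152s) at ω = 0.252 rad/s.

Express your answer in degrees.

Phase = -arctan(ωτ) = -arctan(0.252 × 0.152) = -2.2°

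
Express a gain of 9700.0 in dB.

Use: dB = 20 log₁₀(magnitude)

dB = 20 log₁₀(9700.0) = 79.7 dB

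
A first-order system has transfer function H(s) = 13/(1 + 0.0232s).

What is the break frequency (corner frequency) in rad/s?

Corner frequency = 1/τ = 1/0.0232 = 43.103 rad/s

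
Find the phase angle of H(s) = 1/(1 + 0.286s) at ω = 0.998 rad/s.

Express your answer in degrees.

Phase = -arctan(ωτ) = -arctan(0.998 × 0.286) = -15.9°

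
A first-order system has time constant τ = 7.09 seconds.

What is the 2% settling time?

For first-order system, 2% settling time ≈ 4τ = 4 × 7.09 = 28.36 s.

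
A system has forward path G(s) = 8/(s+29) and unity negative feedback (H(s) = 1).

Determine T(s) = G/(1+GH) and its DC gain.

T(s) = G/(1+GH) = [8/(s+29)] / [1 + 8/(s+29)] = 8/(s+29+8) = 8/(s+37). DC gain = 8/37 = 0.2162.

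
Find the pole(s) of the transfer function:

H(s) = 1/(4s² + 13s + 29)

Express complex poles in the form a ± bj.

Discriminant = 13² - 4×4×29 = 169 - 464 = -295 < 0, so the poles are a complex conjugate pair s = (-13 ± j√295)/(2×4). Real part = -13/(2×4) = -13/8 = -1.625; imaginary part = ±√295/(2×4) ≈ 2.1469. Poles: s = -1.625 ± 2.1469j.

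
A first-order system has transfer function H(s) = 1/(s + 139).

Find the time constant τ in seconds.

For H(s) = 1/(s + 1/τ), the pole is at -1/τ = -139, so τ = 1/139 = 0.0072 s.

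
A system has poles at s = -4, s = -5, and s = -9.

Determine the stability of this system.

All poles are in the left half-plane. System is stable.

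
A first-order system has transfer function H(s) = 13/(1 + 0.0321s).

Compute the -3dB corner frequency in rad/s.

Corner frequency = 1/τ = 1/0.0321 = 31.153 rad/s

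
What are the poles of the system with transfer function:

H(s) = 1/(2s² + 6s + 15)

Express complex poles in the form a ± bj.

Discriminant = 6² - 4×2×15 = 36 - 120 = -84 < 0, so the poles are a complex conjugate pair s = (-6 ± j√84)/(2×2). Real part = -6/(2×2) = -6/4 = -1.5; imaginary part = ±√84/(2×2) ≈ 2.2913. Poles: s = -1.5 ± 2.2913j.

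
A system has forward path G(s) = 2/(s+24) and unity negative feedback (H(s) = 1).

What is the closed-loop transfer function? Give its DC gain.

T(s) = G/(1+GH) = [2/(s+24)] / [1 + 2/(s+24)] = 2/(s+24+2) = 2/(s+26). DC gain = 2/26 = 0.0769.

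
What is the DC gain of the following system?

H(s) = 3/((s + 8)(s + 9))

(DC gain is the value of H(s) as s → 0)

DC gain = H(0) = 3/(8 × 9) = 3/72 = 0.0417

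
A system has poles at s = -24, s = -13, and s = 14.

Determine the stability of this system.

Pole(s) at s = 14 are not in the left half-plane. System is unstable.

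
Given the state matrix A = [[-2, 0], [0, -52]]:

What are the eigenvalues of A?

For diagonal matrix, eigenvalues are diagonal entries: λ₁ = -2, λ₂ = -52.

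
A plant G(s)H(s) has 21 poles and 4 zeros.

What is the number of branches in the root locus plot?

Root locus has n branches where n = number of poles = 21.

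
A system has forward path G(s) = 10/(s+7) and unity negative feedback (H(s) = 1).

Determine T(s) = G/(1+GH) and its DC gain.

T(s) = G/(1+GH) = [10/(s+7)] / [1 + 10/(s+7)] = 10/(s+7+10) = 10/(s+17). DC gain = 10/17 = 0.5882.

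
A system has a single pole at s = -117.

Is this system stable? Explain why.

Pole at s = -117 is in the left half-plane. Stable.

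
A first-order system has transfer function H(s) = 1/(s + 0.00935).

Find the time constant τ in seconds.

For H(s) = 1/(s + 1/τ), the pole is at -1/τ = -0.00935, so τ = 1/0.00935 = 107 s.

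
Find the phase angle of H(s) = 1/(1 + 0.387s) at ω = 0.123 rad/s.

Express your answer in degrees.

Phase = -arctan(ωτ) = -arctan(0.123 × 0.387) = -2.7°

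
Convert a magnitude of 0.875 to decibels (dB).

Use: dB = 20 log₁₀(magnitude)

dB = 20 log₁₀(0.875) = -1.2 dB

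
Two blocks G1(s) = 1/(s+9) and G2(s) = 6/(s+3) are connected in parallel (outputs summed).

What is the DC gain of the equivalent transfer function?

Parallel: G_eq = G1 + G2. DC gain = G1(0) + G2(0) = 1/9 + 6/3 = 0.1111 + 2 = 2.1111.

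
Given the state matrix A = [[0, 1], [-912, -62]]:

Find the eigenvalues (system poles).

det(A - λI) = λ² - (-62)λ + 912 = (λ - (-24))(λ - (-38)). Eigenvalues: -24, -38.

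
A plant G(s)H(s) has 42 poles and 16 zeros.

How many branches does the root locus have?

Root locus has n branches where n = number of poles = 42.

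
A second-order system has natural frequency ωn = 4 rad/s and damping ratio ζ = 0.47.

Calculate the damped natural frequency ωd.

ωd = ωn√(1 - ζ²) = 4√(1 - 0.47²) = 3.53 rad/s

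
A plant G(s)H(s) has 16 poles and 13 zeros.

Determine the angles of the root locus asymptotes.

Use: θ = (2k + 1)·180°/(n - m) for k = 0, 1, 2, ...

n - m = 16 - 13 = 3. Angles: θk = (2k + 1)·180°/3 = 60°, 180°, 300°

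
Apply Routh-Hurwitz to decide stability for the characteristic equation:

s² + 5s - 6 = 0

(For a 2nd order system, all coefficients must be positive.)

Coefficients: 1, 5, -6. c=-6 not positive, so system is unstable.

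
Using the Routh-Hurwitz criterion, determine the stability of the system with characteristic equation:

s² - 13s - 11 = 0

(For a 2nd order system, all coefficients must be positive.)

Coefficients: 1, -13, -11. b=-13, c=-11 not positive, so system is unstable.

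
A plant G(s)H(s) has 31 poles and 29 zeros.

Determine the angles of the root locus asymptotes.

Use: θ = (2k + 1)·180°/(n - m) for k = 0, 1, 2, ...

n - m = 31 - 29 = 2. Angles: θk = (2k + 1)·180°/2 = 90°, 270°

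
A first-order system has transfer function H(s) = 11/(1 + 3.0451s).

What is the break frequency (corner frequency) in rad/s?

Corner frequency = 1/τ = 1/3.0451 = 0.328 rad/s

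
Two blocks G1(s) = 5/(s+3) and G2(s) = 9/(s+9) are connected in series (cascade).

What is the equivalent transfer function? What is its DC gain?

Series: multiply transfer functions. G_eq = 5/(s+3) × 9/(s+9) = 45/((s+3)(s+9)). DC gain = 45/(3×9) = 1.6667.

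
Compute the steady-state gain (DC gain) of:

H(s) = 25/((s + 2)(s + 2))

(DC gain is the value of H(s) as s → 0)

DC gain = H(0) = 25/(2 × 2) = 25/4 = 6.25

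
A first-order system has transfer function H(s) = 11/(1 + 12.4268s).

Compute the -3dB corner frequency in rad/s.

Corner frequency = 1/τ = 1/12.4268 = 0.08 rad/s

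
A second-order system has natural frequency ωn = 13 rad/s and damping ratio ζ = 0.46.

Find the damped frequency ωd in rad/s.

ωd = ωn√(1 - ζ²) = 13√(1 - 0.46²) = 11.54 rad/s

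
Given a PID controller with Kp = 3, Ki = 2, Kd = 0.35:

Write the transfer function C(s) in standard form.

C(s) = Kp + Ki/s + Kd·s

Substituting values: C(s) = 3 + 2/s + 0.35s = (0.35s² + 3s + 2)/s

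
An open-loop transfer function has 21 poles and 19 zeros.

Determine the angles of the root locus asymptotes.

n - m = 21 - 19 = 2. Angles: θk = (2k + 1)·180°/2 = 90°, 270°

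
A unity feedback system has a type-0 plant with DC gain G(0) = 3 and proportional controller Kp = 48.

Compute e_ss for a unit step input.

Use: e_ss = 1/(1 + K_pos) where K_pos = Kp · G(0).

K_pos = Kp · G(0) = 48 × 3 = 144. e_ss = 1/(1 + 144) = 0.0069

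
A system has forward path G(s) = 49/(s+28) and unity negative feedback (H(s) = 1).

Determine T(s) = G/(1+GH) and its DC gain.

T(s) = G/(1+GH) = [49/(s+28)] / [1 + 49/(s+28)] = 49/(s+28+49) = 49/(s+77). DC gain = 49/77 = 0.6364.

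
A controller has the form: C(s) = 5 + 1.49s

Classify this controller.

This is a Proportional-Derivative (PD) controller.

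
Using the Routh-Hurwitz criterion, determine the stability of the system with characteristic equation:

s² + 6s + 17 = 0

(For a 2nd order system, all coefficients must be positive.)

Coefficients: 1, 6, 17. All positive, so system is stable.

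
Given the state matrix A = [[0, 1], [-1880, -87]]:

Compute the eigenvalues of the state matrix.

det(A - λI) = λ² - (-87)λ + 1880 = (λ - (-47))(λ - (-40)). Eigenvalues: -47, -40.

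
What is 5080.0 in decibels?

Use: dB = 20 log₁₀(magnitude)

dB = 20 log₁₀(5080.0) = 74.1 dB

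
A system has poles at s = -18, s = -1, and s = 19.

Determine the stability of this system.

Pole(s) at s = 19 are not in the left half-plane. System is unstable.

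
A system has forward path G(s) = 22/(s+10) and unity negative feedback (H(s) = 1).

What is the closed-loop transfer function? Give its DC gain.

T(s) = G/(1+GH) = [22/(s+10)] / [1 + 22/(s+10)] = 22/(s+10+22) = 22/(s+32). DC gain = 22/32 = 0.6875.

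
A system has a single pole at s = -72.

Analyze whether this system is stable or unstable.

Pole at s = -72 is in the left half-plane. Stable.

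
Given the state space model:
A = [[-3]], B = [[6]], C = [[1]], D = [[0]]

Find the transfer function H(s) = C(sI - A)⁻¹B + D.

(sI - A)⁻¹ = 1/(s + 3). H(s) = 1 × 6/(s + 3) + 0 = 6/(s + 3).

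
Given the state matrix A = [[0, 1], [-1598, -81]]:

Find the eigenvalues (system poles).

det(A - λI) = λ² - (-81)λ + 1598 = (λ - (-47))(λ - (-34)). Eigenvalues: -47, -34.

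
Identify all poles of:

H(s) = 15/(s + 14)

Pole is where denominator = 0: s + 14 = 0, so s = -14.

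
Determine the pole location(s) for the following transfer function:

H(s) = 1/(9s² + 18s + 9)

Discriminant = 18² - 4×9×9 = 324 - 324 = 0, so there is a repeated real pole at s = -18/(2×9) = -18/18 = -1. Pole: s = -1 (repeated, multiplicity 2).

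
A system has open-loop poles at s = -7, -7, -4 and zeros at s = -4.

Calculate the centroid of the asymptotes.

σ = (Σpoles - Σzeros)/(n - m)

σ = (Σpoles - Σzeros)/(n - m) = (-18 - (-4))/(3 - 1) = -14/2 = -7.0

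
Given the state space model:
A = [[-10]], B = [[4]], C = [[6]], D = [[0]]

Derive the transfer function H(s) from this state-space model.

(sI - A)⁻¹ = 1/(s + 10). H(s) = 6 × 4/(s + 10) + 0 = 24/(s + 10).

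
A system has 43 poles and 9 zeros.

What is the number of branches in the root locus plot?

Root locus has n branches where n = number of poles = 43.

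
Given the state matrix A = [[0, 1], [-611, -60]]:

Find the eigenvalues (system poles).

det(A - λI) = λ² - (-60)λ + 611 = (λ - (-13))(λ - (-47)). Eigenvalues: -13, -47.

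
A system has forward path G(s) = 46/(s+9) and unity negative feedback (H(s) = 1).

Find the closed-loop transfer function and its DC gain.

T(s) = G/(1+GH) = [46/(s+9)] / [1 + 46/(s+9)] = 46/(s+9+46) = 46/(s+55). DC gain = 46/55 = 0.8364.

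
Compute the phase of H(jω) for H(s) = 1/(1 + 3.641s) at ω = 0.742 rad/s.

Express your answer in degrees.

Phase = -arctan(ωτ) = -arctan(0.742 × 3.641) = -69.7°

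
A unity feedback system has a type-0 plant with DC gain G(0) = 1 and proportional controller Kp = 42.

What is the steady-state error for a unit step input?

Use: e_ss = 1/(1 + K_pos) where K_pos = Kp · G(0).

K_pos = Kp · G(0) = 42 × 1 = 42. e_ss = 1/(1 + 42) = 0.0233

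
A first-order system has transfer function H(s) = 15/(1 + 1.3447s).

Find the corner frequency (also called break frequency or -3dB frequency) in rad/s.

Corner frequency = 1/τ = 1/1.3447 = 0.744 rad/s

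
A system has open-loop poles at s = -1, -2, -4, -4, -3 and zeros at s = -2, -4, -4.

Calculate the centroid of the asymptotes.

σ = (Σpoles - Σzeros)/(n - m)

σ = (Σpoles - Σzeros)/(n - m) = (-14 - (-10))/(5 - 3) = -4/2 = -2.0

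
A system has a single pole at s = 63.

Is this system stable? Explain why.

Pole at s = 63 is in the right half-plane. Unstable.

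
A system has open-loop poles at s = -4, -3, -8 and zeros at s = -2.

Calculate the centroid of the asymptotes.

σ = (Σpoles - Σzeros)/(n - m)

σ = (Σpoles - Σzeros)/(n - m) = (-15 - (-2))/(3 - 1) = -13/2 = -6.5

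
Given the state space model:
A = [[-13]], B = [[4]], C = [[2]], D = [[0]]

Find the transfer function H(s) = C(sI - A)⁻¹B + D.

(sI - A)⁻¹ = 1/(s + 13). H(s) = 2 × 4/(s + 13) + 0 = 8/(s + 13).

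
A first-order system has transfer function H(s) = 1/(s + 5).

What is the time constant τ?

For H(s) = 1/(s + 1/τ), the pole is at -1/τ = -5, so τ = 1/5 = 0.2 s.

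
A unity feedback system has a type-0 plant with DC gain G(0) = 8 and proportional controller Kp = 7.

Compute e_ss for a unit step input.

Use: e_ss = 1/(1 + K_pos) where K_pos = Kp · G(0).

K_pos = Kp · G(0) = 7 × 8 = 56. e_ss = 1/(1 + 56) = 0.0175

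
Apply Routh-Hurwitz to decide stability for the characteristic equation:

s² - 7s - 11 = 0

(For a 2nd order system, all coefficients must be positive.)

Coefficients: 1, -7, -11. b=-7, c=-11 not positive, so system is unstable.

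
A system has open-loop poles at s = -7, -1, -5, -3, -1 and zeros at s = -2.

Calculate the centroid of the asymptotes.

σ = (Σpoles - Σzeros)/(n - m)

σ = (Σpoles - Σzeros)/(n - m) = (-17 - (-2))/(5 - 1) = -15/4 = -3.75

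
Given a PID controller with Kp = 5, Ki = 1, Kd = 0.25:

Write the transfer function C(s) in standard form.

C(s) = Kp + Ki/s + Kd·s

Substituting values: C(s) = 5 + 1/s + 0.25s = (0.25s² + 5s + 1)/s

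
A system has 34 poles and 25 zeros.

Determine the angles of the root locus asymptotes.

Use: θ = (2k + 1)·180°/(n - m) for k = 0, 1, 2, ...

n - m = 34 - 25 = 9. Angles: θk = (2k + 1)·180°/9 = 20°, 60°, 100°, 140°, 180°, 220°, 260°, 300°, 340°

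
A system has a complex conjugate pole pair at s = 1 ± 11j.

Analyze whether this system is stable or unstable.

Real part of poles is 1 (> 0, right half-plane). Unstable.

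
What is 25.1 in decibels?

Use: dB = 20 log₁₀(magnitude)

dB = 20 log₁₀(25.1) = 28.0 dB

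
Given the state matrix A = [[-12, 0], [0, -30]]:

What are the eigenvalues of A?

For diagonal matrix, eigenvalues are diagonal entries: λ₁ = -12, λ₂ = -30.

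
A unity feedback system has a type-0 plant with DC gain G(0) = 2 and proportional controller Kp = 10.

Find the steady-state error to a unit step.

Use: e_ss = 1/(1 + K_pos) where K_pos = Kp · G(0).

K_pos = Kp · G(0) = 10 × 2 = 20. e_ss = 1/(1 + 20) = 0.0476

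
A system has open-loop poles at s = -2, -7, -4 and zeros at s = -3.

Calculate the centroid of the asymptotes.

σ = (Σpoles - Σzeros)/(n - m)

σ = (Σpoles - Σzeros)/(n - m) = (-13 - (-3))/(3 - 1) = -10/2 = -5.0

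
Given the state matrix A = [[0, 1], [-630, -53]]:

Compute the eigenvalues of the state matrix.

det(A - λI) = λ² - (-53)λ + 630 = (λ - (-35))(λ - (-18)). Eigenvalues: -35, -18.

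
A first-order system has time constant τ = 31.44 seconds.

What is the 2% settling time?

For first-order system, 2% settling time ≈ 4τ = 4 × 31.44 = 125.76 s.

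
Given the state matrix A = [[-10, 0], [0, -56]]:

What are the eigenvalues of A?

For diagonal matrix, eigenvalues are diagonal entries: λ₁ = -10, λ₂ = -56.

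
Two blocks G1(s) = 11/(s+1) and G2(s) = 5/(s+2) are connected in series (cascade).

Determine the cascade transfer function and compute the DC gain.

Series: multiply transfer functions. G_eq = 11/(s+1) × 5/(s+2) = 55/((s+1)(s+2)). DC gain = 55/(1×2) = 27.5.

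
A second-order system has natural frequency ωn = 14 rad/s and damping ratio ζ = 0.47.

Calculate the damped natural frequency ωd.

ωd = ωn√(1 - ζ²) = 14√(1 - 0.47²) = 12.36 rad/s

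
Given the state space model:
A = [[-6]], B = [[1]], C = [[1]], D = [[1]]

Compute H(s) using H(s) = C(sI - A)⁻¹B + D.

(sI - A)⁻¹ = 1/(s + 6). H(s) = 1×1/(s + 6) + 1 = (s + 7)/(s + 6).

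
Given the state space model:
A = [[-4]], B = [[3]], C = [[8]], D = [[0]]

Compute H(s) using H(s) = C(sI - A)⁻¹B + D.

(sI - A)⁻¹ = 1/(s + 4). H(s) = 8 × 3/(s + 4) + 0 = 24/(s + 4).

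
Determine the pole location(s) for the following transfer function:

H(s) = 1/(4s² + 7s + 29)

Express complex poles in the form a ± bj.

Discriminant = 7² - 4×4×29 = 49 - 464 = -415 < 0, so the poles are a complex conjugate pair s = (-7 ± j√415)/(2×4). Real part = -7/(2×4) = -7/8 = -0.875; imaginary part = ±√415/(2×4) ≈ 2.5464. Poles: s = -0.875 ± 2.5464j.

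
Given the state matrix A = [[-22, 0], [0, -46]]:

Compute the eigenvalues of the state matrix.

For diagonal matrix, eigenvalues are diagonal entries: λ₁ = -22, λ₂ = -46.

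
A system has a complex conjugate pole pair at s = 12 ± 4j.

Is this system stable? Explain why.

Real part of poles is 12 (> 0, right half-plane). Unstable.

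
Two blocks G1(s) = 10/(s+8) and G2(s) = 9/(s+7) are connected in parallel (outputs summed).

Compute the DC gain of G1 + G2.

Parallel: G_eq = G1 + G2. DC gain = G1(0) + G2(0) = 10/8 + 9/7 = 1.25 + 1.2857 = 2.5357.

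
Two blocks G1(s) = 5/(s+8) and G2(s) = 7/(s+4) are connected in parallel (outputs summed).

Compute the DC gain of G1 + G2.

Parallel: G_eq = G1 + G2. DC gain = G1(0) + G2(0) = 5/8 + 7/4 = 0.625 + 1.75 = 2.375.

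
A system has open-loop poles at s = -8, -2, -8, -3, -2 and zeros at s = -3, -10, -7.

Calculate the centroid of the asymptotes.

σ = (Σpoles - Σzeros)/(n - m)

σ = (Σpoles - Σzeros)/(n - m) = (-23 - (-20))/(5 - 3) = -3/2 = -1.5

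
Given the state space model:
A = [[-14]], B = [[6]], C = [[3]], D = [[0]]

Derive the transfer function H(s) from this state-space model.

(sI - A)⁻¹ = 1/(s + 14). H(s) = 3 × 6/(s + 14) + 0 = 18/(s + 14).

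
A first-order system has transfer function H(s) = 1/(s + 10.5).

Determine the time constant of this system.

For H(s) = 1/(s + 1/τ), the pole is at -1/τ = -10.5, so τ = 1/10.5 = 0.0952 s.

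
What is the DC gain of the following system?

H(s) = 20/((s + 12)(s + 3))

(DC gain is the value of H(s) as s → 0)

DC gain = H(0) = 20/(12 × 3) = 20/36 = 0.5556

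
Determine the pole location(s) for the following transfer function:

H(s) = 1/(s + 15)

Pole is where denominator = 0: s + 15 = 0, so s = -15.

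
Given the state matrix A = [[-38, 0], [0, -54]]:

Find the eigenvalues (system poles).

For diagonal matrix, eigenvalues are diagonal entries: λ₁ = -38, λ₂ = -54.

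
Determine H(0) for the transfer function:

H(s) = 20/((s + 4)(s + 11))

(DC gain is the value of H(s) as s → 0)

DC gain = H(0) = 20/(4 × 11) = 20/44 = 0.4545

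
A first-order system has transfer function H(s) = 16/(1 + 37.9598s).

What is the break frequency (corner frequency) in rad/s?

Corner frequency = 1/τ = 1/37.9598 = 0.026 rad/s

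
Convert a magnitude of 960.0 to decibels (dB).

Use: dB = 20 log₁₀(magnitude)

dB = 20 log₁₀(960.0) = 59.6 dB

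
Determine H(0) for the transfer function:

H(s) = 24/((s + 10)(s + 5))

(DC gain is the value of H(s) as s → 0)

DC gain = H(0) = 24/(10 × 5) = 24/50 = 0.48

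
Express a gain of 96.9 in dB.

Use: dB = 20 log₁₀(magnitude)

dB = 20 log₁₀(96.9) = 39.7 dB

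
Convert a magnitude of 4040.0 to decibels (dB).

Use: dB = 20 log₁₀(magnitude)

dB = 20 log₁₀(4040.0) = 72.1 dB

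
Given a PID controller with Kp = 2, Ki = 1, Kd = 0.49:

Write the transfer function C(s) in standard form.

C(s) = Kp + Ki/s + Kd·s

Substituting values: C(s) = 2 + 1/s + 0.49s = (0.49s² + 2s + 1)/s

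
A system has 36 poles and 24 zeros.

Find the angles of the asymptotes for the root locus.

n - m = 36 - 24 = 12. Angles: θk = (2k + 1)·180°/12 = 15°, 45°, 75°, 105°, 135°, 165°, 195°, 225°, 255°, 285°, 315°, 345°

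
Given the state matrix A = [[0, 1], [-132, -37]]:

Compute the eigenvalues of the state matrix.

det(A - λI) = λ² - (-37)λ + 132 = (λ - (-33))(λ - (-4)). Eigenvalues: -33, -4.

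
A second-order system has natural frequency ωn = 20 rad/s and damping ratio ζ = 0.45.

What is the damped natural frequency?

ωd = ωn√(1 - ζ²) = 20√(1 - 0.45²) = 17.86 rad/s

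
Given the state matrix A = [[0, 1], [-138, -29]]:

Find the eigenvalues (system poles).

det(A - λI) = λ² - (-29)λ + 138 = (λ - (-6))(λ - (-23)). Eigenvalues: -6, -23.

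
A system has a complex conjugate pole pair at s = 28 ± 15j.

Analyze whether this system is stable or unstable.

Real part of poles is 28 (> 0, right half-plane). Unstable.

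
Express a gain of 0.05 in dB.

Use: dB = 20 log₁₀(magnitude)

dB = 20 log₁₀(0.05) = -26.0 dB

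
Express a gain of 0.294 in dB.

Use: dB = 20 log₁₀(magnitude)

dB = 20 log₁₀(0.294) = -10.6 dB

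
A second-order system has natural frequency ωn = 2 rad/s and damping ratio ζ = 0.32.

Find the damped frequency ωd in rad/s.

ωd = ωn√(1 - ζ²) = 2√(1 - 0.32²) = 1.89 rad/s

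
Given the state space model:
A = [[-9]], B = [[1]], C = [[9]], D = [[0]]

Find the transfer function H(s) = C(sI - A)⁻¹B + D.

(sI - A)⁻¹ = 1/(s + 9). H(s) = 9 × 1/(s + 9) + 0 = 9/(s + 9).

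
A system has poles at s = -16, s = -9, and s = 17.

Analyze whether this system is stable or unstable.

Pole(s) at s = 17 are not in the left half-plane. System is unstable.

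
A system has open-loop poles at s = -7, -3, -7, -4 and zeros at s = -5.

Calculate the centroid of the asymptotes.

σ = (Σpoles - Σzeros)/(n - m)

σ = (Σpoles - Σzeros)/(n - m) = (-21 - (-5))/(4 - 1) = -16/3 = -5.33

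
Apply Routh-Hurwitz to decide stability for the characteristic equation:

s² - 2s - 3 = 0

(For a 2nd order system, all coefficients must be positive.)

Coefficients: 1, -2, -3. b=-2, c=-3 not positive, so system is unstable.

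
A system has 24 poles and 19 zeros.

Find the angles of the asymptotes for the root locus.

n - m = 24 - 19 = 5. Angles: θk = (2k + 1)·180°/5 = 36°, 108°, 180°, 252°, 324°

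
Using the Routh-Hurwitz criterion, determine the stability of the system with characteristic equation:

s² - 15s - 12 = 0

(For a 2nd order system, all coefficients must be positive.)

Coefficients: 1, -15, -12. b=-15, c=-12 not positive, so system is unstable.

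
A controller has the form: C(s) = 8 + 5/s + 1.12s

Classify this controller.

This is a Proportional-Integral-Derivative (PID) controller.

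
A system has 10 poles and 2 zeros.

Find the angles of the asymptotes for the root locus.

n - m = 10 - 2 = 8. Angles: θk = (2k + 1)·180°/8 = 22.5°, 67.5°, 112.5°, 157.5°, 202.5°, 247.5°, 292.5°, 337.5°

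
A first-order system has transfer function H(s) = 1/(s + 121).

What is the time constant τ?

For H(s) = 1/(s + 1/τ), the pole is at -1/τ = -121, so τ = 1/121 = 0.0083 s.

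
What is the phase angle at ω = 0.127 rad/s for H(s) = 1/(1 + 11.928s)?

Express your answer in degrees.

Phase = -arctan(ωτ) = -arctan(0.127 × 11.928) = -56.6°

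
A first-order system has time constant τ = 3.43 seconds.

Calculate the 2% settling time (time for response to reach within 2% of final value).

For first-order system, 2% settling time ≈ 4τ = 4 × 3.43 = 13.72 s.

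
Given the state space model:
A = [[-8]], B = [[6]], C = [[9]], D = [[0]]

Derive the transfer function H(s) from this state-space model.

(sI - A)⁻¹ = 1/(s + 8). H(s) = 9 × 6/(s + 8) + 0 = 54/(s + 8).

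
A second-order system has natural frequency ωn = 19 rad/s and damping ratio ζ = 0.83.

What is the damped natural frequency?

ωd = ωn√(1 - ζ²) = 19√(1 - 0.83²) = 10.6 rad/s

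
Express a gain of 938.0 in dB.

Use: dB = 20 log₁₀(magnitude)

dB = 20 log₁₀(938.0) = 59.4 dB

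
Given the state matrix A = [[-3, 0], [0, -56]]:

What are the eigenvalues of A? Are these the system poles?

For diagonal matrix, eigenvalues are diagonal entries: λ₁ = -3, λ₂ = -56. Eigenvalues of A = system poles.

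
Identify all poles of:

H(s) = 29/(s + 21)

Pole is where denominator = 0: s + 21 = 0, so s = -21.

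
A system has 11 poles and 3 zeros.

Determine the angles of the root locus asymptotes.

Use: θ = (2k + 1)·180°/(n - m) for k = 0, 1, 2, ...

n - m = 11 - 3 = 8. Angles: θk = (2k + 1)·180°/8 = 22.5°, 67.5°, 112.5°, 157.5°, 202.5°, 247.5°, 292.5°, 337.5°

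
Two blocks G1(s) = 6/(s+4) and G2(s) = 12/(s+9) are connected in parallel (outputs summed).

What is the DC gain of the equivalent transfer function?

Parallel: G_eq = G1 + G2. DC gain = G1(0) + G2(0) = 6/4 + 12/9 = 1.5 + 1.3333 = 2.8333.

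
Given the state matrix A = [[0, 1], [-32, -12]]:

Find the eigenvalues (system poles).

det(A - λI) = λ² - (-12)λ + 32 = (λ - (-8))(λ - (-4)). Eigenvalues: -8, -4.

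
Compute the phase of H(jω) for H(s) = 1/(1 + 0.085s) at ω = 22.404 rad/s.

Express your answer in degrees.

Phase = -arctan(ωτ) = -arctan(22.404 × 0.085) = -62.3°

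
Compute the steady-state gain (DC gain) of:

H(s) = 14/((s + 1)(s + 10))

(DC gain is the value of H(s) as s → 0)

DC gain = H(0) = 14/(1 × 10) = 14/10 = 1.4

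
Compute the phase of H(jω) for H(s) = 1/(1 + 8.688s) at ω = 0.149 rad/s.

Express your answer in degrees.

Phase = -arctan(ωτ) = -arctan(0.149 × 8.688) = -52.3°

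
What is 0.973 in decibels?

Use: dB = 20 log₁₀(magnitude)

dB = 20 log₁₀(0.973) = -0.2 dB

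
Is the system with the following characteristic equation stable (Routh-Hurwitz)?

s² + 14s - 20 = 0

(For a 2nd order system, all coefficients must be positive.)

Coefficients: 1, 14, -20. c=-20 not positive, so system is unstable.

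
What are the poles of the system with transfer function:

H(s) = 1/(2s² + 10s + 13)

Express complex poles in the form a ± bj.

Discriminant = 10² - 4×2×13 = 100 - 104 = -4 < 0, so the poles are a complex conjugate pair s = (-10 ± j√4)/(2×2). Real part = -10/(2×2) = -10/4 = -2.5; imaginary part = ±√4/(2×2) = 2/4 = 0.5. Poles: s = -2.5 ± 0.5j.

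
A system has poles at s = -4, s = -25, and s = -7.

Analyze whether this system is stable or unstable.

All poles are in the left half-plane. System is stable.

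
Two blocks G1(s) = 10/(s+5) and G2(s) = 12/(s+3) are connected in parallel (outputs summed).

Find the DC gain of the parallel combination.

Parallel: G_eq = G1 + G2. DC gain = G1(0) + G2(0) = 10/5 + 12/3 = 2 + 4 = 6.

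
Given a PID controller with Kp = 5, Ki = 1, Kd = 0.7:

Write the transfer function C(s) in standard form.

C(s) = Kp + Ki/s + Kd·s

Substituting values: C(s) = 5 + 1/s + 0.7s = (0.7s² + 5s + 1)/s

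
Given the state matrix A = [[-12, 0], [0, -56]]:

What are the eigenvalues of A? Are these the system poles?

For diagonal matrix, eigenvalues are diagonal entries: λ₁ = -12, λ₂ = -56. Eigenvalues of A = system poles.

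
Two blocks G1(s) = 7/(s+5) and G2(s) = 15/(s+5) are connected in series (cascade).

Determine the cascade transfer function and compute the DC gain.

Series: multiply transfer functions. G_eq = 7/(s+5) × 15/(s+5) = 105/((s+5)(s+5)). DC gain = 105/(5×5) = 4.2.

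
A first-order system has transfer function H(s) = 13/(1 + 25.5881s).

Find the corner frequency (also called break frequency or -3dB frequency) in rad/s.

Corner frequency = 1/τ = 1/25.5881 = 0.039 rad/s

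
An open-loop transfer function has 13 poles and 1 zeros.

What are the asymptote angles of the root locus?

n - m = 13 - 1 = 12. Angles: θk = (2k + 1)·180°/12 = 15°, 45°, 75°, 105°, 135°, 165°, 195°, 225°, 255°, 285°, 315°, 345°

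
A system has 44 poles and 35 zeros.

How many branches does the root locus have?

Root locus has n branches where n = number of poles = 44.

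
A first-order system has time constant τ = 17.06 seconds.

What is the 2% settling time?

For first-order system, 2% settling time ≈ 4τ = 4 × 17.06 = 68.24 s.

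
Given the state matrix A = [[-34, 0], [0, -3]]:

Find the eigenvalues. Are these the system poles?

For diagonal matrix, eigenvalues are diagonal entries: λ₁ = -34, λ₂ = -3. Eigenvalues of A = system poles.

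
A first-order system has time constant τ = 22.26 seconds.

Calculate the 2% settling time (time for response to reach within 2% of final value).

For first-order system, 2% settling time ≈ 4τ = 4 × 22.26 = 89.04 s.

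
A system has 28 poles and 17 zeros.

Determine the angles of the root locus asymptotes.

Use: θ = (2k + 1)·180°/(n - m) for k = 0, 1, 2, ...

n - m = 28 - 17 = 11. Angles: θk = (2k + 1)·180°/11 = 16.36°, 49.09°, 81.82°, 114.55°, 147.27°, 180°, 212.73°, 245.45°, 278.18°, 310.91°, 343.64°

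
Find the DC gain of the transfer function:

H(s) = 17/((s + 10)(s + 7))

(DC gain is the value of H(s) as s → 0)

DC gain = H(0) = 17/(10 × 7) = 17/70 = 0.2429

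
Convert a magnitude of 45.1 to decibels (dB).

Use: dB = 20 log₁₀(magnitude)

dB = 20 log₁₀(45.1) = 33.1 dB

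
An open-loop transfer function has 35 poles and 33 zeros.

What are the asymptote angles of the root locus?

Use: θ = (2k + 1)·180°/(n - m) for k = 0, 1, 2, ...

n - m = 35 - 33 = 2. Angles: θk = (2k + 1)·180°/2 = 90°, 270°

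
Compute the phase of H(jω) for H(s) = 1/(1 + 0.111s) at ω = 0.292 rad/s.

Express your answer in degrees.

Phase = -arctan(ωτ) = -arctan(0.292 × 0.111) = -1.9°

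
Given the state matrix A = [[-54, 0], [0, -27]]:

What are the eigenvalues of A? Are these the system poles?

For diagonal matrix, eigenvalues are diagonal entries: λ₁ = -54, λ₂ = -27. Eigenvalues of A = system poles.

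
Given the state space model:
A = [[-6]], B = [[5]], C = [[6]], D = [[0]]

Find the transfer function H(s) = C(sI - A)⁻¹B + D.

(sI - A)⁻¹ = 1/(s + 6). H(s) = 6 × 5/(s + 6) + 0 = 30/(s + 6).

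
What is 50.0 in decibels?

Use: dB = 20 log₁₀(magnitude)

dB = 20 log₁₀(50.0) = 34.0 dB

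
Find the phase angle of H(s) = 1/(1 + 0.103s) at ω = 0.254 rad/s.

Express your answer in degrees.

Phase = -arctan(ωτ) = -arctan(0.254 × 0.103) = -1.5°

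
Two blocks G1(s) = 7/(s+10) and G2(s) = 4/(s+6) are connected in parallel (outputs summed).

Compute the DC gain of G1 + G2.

Parallel: G_eq = G1 + G2. DC gain = G1(0) + G2(0) = 7/10 + 4/6 = 0.7 + 0.6667 = 1.3667.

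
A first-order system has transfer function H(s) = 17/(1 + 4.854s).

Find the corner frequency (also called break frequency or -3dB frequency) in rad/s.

Corner frequency = 1/τ = 1/4.854 = 0.206 rad/s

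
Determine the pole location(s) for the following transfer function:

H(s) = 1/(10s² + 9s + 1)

Discriminant = 9² - 4×10×1 = 81 - 40 = 41 > 0, so two distinct real poles. Using quadratic formula: s = (-9 ± √41)/(2×10) = (-9 ± √41)/20, with √41 ≈ 6.4031. s₁ ≈ -0.1298, s₂ ≈ -0.7702. Poles: s₁ = -0.1298, s₂ = -0.7702.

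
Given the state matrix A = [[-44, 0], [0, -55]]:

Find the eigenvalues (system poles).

For diagonal matrix, eigenvalues are diagonal entries: λ₁ = -44, λ₂ = -55.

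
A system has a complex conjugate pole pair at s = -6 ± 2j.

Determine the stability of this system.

Real part of poles is -6 (< 0, left half-plane). Stable.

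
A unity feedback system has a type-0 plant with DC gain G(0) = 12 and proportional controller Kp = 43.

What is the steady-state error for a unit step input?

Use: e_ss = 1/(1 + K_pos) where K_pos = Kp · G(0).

K_pos = Kp · G(0) = 43 × 12 = 516. e_ss = 1/(1 + 516) = 0.0019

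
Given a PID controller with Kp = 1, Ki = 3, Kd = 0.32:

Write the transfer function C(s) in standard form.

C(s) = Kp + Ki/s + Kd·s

Substituting values: C(s) = 1 + 3/s + 0.32s = (0.32s² + s + 3)/s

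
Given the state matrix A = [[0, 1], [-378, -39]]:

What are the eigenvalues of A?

det(A - λI) = λ² - (-39)λ + 378 = (λ - (-18))(λ - (-21)). Eigenvalues: -18, -21.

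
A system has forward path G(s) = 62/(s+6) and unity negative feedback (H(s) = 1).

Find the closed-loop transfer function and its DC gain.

T(s) = G/(1+GH) = [62/(s+6)] / [1 + 62/(s+6)] = 62/(s+6+62) = 62/(s+68). DC gain = 62/68 = 0.9118.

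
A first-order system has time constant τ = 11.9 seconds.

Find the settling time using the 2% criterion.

For first-order system, 2% settling time ≈ 4τ = 4 × 11.9 = 47.6 s.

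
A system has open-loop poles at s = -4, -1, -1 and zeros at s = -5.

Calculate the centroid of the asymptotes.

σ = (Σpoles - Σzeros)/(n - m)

σ = (Σpoles - Σzeros)/(n - m) = (-6 - (-5))/(3 - 1) = -1/2 = -0.5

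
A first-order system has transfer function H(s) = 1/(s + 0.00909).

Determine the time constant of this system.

For H(s) = 1/(s + 1/τ), the pole is at -1/τ = -0.00909, so τ = 1/0.00909 = 110 s.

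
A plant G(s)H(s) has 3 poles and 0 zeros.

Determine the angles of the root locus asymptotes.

n - m = 3 - 0 = 3. Angles: θk = (2k + 1)·180°/3 = 60°, 180°, 300°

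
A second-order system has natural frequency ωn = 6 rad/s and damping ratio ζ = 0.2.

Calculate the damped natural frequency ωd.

ωd = ωn√(1 - ζ²) = 6√(1 - 0.2²) = 5.88 rad/s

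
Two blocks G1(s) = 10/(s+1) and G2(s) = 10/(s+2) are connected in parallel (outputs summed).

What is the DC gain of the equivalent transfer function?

Parallel: G_eq = G1 + G2. DC gain = G1(0) + G2(0) = 10/1 + 10/2 = 10 + 5 = 15.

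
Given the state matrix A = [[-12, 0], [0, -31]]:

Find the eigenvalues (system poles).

For diagonal matrix, eigenvalues are diagonal entries: λ₁ = -12, λ₂ = -31.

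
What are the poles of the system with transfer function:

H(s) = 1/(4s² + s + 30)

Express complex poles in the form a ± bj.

Discriminant = 1² - 4×4×30 = 1 - 480 = -479 < 0, so the poles are a complex conjugate pair s = (-1 ± j√479)/(2×4). Real part = -1/(2×4) = -1/8 = -0.125; imaginary part = ±√479/(2×4) ≈ 2.7358. Poles: s = -0.125 ± 2.7358j.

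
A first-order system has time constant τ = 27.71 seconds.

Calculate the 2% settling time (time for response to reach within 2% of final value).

For first-order system, 2% settling time ≈ 4τ = 4 × 27.71 = 110.84 s.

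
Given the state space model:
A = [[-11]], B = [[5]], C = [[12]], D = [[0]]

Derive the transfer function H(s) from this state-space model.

(sI - A)⁻¹ = 1/(s + 11). H(s) = 12 × 5/(s + 11) + 0 = 60/(s + 11).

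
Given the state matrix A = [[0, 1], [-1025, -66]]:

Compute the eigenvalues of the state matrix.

det(A - λI) = λ² - (-66)λ + 1025 = (λ - (-25))(λ - (-41)). Eigenvalues: -25, -41.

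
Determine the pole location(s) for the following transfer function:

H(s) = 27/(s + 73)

Pole is where denominator = 0: s + 73 = 0, so s = -73.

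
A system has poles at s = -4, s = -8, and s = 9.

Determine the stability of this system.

Pole(s) at s = 9 are not in the left half-plane. System is unstable.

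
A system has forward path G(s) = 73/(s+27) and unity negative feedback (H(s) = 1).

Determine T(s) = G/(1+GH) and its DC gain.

T(s) = G/(1+GH) = [73/(s+27)] / [1 + 73/(s+27)] = 73/(s+27+73) = 73/(s+100). DC gain = 73/100 = 0.73.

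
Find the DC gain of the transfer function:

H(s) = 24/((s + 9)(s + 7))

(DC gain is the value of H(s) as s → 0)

DC gain = H(0) = 24/(9 × 7) = 24/63 = 0.3810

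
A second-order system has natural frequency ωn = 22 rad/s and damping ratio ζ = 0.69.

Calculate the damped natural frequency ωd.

ωd = ωn√(1 - ζ²) = 22√(1 - 0.69²) = 15.92 rad/s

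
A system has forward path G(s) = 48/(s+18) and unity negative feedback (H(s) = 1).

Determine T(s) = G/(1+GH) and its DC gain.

T(s) = G/(1+GH) = [48/(s+18)] / [1 + 48/(s+18)] = 48/(s+18+48) = 48/(s+66). DC gain = 48/66 = 0.7273.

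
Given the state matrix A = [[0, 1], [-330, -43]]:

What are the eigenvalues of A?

det(A - λI) = λ² - (-43)λ + 330 = (λ - (-33))(λ - (-10)). Eigenvalues: -33, -10.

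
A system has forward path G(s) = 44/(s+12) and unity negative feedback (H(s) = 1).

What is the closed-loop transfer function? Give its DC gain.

T(s) = G/(1+GH) = [44/(s+12)] / [1 + 44/(s+12)] = 44/(s+12+44) = 44/(s+56). DC gain = 44/56 = 0.7857.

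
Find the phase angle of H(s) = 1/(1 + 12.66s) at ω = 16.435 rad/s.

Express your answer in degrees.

Phase = -arctan(ωτ) = -arctan(16.435 × 12.66) = -89.7°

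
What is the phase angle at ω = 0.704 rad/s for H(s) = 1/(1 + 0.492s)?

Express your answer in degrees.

Phase = -arctan(ωτ) = -arctan(0.704 × 0.492) = -19.1°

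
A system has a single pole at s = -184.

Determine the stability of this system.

Pole at s = -184 is in the left half-plane. Stable.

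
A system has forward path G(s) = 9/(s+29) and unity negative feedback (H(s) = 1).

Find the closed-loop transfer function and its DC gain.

T(s) = G/(1+GH) = [9/(s+29)] / [1 + 9/(s+29)] = 9/(s+29+9) = 9/(s+38). DC gain = 9/38 = 0.2368.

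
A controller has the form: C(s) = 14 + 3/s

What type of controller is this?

This is a Proportional-Integral (PI) controller.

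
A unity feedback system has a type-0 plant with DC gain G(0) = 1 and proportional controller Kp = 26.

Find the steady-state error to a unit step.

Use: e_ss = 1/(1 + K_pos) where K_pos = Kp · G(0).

K_pos = Kp · G(0) = 26 × 1 = 26. e_ss = 1/(1 + 26) = 0.0370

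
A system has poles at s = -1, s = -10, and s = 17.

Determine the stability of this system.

Pole(s) at s = 17 are not in the left half-plane. System is unstable.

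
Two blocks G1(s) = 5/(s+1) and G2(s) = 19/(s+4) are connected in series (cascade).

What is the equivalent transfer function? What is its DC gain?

Series: multiply transfer functions. G_eq = 5/(s+1) × 19/(s+4) = 95/((s+1)(s+4)). DC gain = 95/(1×4) = 23.75.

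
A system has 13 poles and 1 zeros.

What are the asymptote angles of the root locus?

n - m = 13 - 1 = 12. Angles: θk = (2k + 1)·180°/12 = 15°, 45°, 75°, 105°, 135°, 165°, 195°, 225°, 255°, 285°, 315°, 345°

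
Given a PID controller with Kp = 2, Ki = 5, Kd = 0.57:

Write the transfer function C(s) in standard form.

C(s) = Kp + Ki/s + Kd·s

Substituting values: C(s) = 2 + 5/s + 0.57s = (0.57s² + 2s + 5)/s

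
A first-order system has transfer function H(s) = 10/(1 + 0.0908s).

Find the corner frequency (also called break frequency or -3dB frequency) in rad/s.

Corner frequency = 1/τ = 1/0.0908 = 11.013 rad/s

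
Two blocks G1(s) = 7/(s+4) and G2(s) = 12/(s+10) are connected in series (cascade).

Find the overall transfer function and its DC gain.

Series: multiply transfer functions. G_eq = 7/(s+4) × 12/(s+10) = 84/((s+4)(s+10)). DC gain = 84/(4×10) = 2.1.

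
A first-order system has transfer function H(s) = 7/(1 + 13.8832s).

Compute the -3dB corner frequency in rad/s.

Corner frequency = 1/τ = 1/13.8832 = 0.072 rad/s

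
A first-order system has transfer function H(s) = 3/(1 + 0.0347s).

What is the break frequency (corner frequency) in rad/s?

Corner frequency = 1/τ = 1/0.0347 = 28.818 rad/s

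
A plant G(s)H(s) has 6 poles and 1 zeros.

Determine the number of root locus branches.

Root locus has n branches where n = number of poles = 6.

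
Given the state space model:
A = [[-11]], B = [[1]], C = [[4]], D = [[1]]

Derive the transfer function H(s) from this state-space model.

(sI - A)⁻¹ = 1/(s + 11). H(s) = 4×1/(s + 11) + 1 = (s + 15)/(s + 11).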